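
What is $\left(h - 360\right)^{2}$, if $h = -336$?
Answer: $484416$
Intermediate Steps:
$\left(h - 360\right)^{2} = \left(-336 - 360\right)^{2} = \left(-696\right)^{2} = 484416$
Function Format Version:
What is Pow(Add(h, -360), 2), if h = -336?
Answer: 484416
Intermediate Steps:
Pow(Add(h, -360), 2) = Pow(Add(-336, -360), 2) = Pow(-696, 2) = 484416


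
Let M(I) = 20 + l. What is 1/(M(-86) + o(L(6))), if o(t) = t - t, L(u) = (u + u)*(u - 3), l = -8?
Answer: 1/12 ≈ 0.083333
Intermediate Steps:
L(u) = 2*u*(-3 + u) (L(u) = (2*u)*(-3 + u) = 2*u*(-3 + u))
M(I) = 12 (M(I) = 20 - 8 = 12)
o(t) = 0
1/(M(-86) + o(L(6))) = 1/(12 + 0) = 1/12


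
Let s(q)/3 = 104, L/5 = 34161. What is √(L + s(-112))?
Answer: 3*√19013 ≈ 413.66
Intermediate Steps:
L = 170805 (L = 5*34161 = 170805)
s(q) = 312 (s(q) = 3*104 = 312)
√(L + s(-112)) = √(170805 + 312) = √171117 = 3*√19013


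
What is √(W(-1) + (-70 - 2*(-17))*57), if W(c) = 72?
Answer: 6*I*√55 ≈ 44.497*I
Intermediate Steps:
√(W(-1) + (-70 - 2*(-17))*57) = √(72 + (-70 - 2*(-17))*57) = √(72 + (-70 + 34)*57) = √(72 - 36*57) = √(72 - 2052) = √(-1980) = 6*I*√55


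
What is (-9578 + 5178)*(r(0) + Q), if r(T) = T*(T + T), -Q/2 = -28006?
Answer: -246452800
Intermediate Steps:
Q = 56012 (Q = -2*(-28006) = 56012)
r(T) = 2*T² (r(T) = T*(2*T) = 2*T²)
(-9578 + 5178)*(r(0) + Q) = (-9578 + 5178)*(2*0² + 56012) = -4400*(2*0 + 56012) = -4400*(0 + 56012) = -4400*56012 = -246452800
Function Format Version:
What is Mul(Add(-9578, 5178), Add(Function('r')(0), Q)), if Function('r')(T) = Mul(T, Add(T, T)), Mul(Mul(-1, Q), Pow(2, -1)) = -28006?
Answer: -246452800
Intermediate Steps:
Q = 56012 (Q = Mul(-2, -28006) = 56012)
Function('r')(T) = Mul(2, Pow(T, 2)) (Function('r')(T) = Mul(T, Mul(2, T)) = Mul(2, Pow(T, 2)))
Mul(Add(-9578, 5178), Add(Function('r')(0), Q)) = Mul(Add(-9578, 5178), Add(Mul(2, Pow(0, 2)), 56012)) = Mul(-4400, Add(Mul(2, 0), 56012)) = Mul(-4400, Add(0, 56012)) = Mul(-4400, 56012) = -246452800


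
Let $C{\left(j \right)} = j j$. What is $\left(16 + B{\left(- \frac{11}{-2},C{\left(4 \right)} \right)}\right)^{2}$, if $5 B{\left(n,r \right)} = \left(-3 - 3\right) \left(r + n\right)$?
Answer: $\frac{2401}{25} \approx 96.04$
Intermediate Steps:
$C{\left(j \right)} = j^{2}$
$B{\left(n,r \right)} = - \frac{6 n}{5} - \frac{6 r}{5}$ ($B{\left(n,r \right)} = \frac{\left(-3 - 3\right) \left(r + n\right)}{5} = \frac{\left(-6\right) \left(n + r\right)}{5} = \frac{- 6 n - 6 r}{5} = - \frac{6 n}{5} - \frac{6 r}{5}$)
$\left(16 + B{\left(- \frac{11}{-2},C{\left(4 \right)} \right)}\right)^{2} = \left(16 - \left(\frac{96}{5} + \frac{6}{5} \left(-11\right) \frac{1}{-2}\right)\right)^{2} = \left(16 - \left(\frac{96}{5} + \frac{6 \left(\left(-11\right) \left(- \frac{1}{2}\right)\right)}{5}\right)\right)^{2} = \left(16 - \frac{129}{5}\right)^{2} = \left(- \frac{49}{5}\right)^{2} = \frac{2401}{25}$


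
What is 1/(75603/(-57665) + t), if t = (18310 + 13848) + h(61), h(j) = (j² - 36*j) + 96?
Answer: 57665/1947790432 ≈ 2.9605e-5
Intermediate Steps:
h(j) = 96 + j² - 36*j
t = 33779 (t = (18310 + 13848) + (96 + 61² - 36*61) = 32158 + (96 + 3721 - 2196) = 32158 + 1621 = 33779)
1/(75603/(-57665) + t) = 1/(75603/(-57665) + 33779) = 1/(75603*(-1/57665) + 33779) = 1/(-75603/57665 + 33779) = 1/(1947790432/57665) = 57665/1947790432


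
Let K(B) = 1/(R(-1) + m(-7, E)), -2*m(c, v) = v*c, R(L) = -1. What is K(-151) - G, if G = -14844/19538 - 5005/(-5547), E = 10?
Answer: -208427731/1842413862 ≈ -0.11313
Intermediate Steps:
G = 7724011/54188643 (G = -14844*1/19538 - 5005*(-1/5547) = -7422/9769 + 5005/5547 = 7724011/54188643 ≈ 0.14254)
m(c, v) = -c*v/2 (m(c, v) = -v*c/2 = -c*v/2)
K(B) = 1/34 (K(B) = 1/(-1 - ½*(-7)*10) = 1/(-1 + 35) = 1/34)
K(-151) - G = 1/34 - 1*7724011/54188643 = 1/34 - 7724011/54188643 = -208427731/1842413862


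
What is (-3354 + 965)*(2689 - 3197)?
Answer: 1213612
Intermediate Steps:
(-3354 + 965)*(2689 - 3197) = -2389*(-508) = 1213612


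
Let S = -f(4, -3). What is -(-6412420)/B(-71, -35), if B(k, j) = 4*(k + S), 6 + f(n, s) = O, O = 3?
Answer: -1603105/68 ≈ -23575.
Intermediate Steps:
f(n, s) = -3 (f(n, s) = -6 + 3 = -3)
S = 3 (S = -1*(-3) = 3)
B(k, j) = 12 + 4*k (B(k, j) = 4*(k + 3) = 4*(3 + k) = 12 + 4*k)
-(-6412420)/B(-71, -35) = -(-6412420)/(12 + 4*(-71)) = -(-6412420)/(12 - 284) = -(-6412420)/(-272) = -(-6412420)*(-1)/272 = -1405*1141/68 = -1603105/68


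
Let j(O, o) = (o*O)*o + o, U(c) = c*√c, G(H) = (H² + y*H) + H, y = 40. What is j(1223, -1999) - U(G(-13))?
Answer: 4887107224 + 728*I*√91 ≈ 4.8871e+9 + 6944.7*I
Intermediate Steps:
G(H) = H² + 41*H (G(H) = (H² + 40*H) + H = H² + 41*H)
U(c) = c^(3/2)
j(O, o) = o + O*o² (j(O, o) = (O*o)*o + o = O*o² + o = o + O*o²)
j(1223, -1999) - U(G(-13)) = -1999*(1 + 1223*(-1999)) - (-13*(41 - 13))^(3/2) = -1999*(1 - 2444777) - (-13*28)^(3/2) = -1999*(-2444776) - (-364)^(3/2) = 4887107224 - (-728)*I*√91 = 4887107224 + 728*I*√91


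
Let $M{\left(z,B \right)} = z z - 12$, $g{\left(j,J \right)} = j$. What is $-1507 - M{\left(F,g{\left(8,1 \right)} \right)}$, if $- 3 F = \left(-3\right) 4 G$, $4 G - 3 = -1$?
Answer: $-1499$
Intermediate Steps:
$G = \frac{1}{2}$ ($G = \frac{3}{4} + \frac{1}{4} \left(-1\right) = \frac{3}{4} - \frac{1}{4} = \frac{1}{2} \approx 0.5$)
$F = 2$ ($F = - \frac{\left(-3\right) 4 \cdot \frac{1}{2}}{3} = - \frac{\left(-12\right) \frac{1}{2}}{3} = \left(- \frac{1}{3}\right) \left(-6\right) = 2$)
$M{\left(z,B \right)} = -12 + z^{2}$ ($M{\left(z,B \right)} = z^{2} - 12 = -12 + z^{2}$)
$-1507 - M{\left(F,g{\left(8,1 \right)} \right)} = -1507 - \left(-12 + 2^{2}\right) = -1507 - \left(-12 + 4\right) = -1507 - -8 = -1507 + 8 = -1499$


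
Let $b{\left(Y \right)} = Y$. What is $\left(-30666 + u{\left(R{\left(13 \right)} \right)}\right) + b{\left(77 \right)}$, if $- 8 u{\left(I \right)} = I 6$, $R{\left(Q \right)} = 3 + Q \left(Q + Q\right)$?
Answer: $- \frac{123379}{4} \approx -30845.0$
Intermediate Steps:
$R{\left(Q \right)} = 3 + 2 Q^{2}$ ($R{\left(Q \right)} = 3 + Q 2 Q = 3 + 2 Q^{2}$)
$u{\left(I \right)} = - \frac{3 I}{4}$ ($u{\left(I \right)} = - \frac{I 6}{8} = - \frac{6 I}{8} = - \frac{3 I}{4}$)
$\left(-30666 + u{\left(R{\left(13 \right)} \right)}\right) + b{\left(77 \right)} = \left(-30666 - \frac{3 \left(3 + 2 \cdot 13^{2}\right)}{4}\right) + 77 = \left(-30666 - \frac{3 \left(3 + 2 \cdot 169\right)}{4}\right) + 77 = \left(-30666 - \frac{3 \left(3 + 338\right)}{4}\right) + 77 = \left(-30666 - \frac{1023}{4}\right) + 77 = - \frac{123687}{4} + 77 = - \frac{123379}{4}$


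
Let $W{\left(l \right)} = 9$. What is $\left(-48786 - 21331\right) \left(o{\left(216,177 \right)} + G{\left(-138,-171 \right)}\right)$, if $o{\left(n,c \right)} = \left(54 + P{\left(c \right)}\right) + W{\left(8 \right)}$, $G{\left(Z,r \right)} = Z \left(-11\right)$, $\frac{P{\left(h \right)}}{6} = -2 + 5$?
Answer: $-112117083$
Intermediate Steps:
$P{\left(h \right)} = 18$ ($P{\left(h \right)} = 6 \left(-2 + 5\right) = 6 \cdot 3 = 18$)
$G{\left(Z,r \right)} = - 11 Z$
$o{\left(n,c \right)} = 81$ ($o{\left(n,c \right)} = \left(54 + 18\right) + 9 = 72 + 9 = 81$)
$\left(-48786 - 21331\right) \left(o{\left(216,177 \right)} + G{\left(-138,-171 \right)}\right) = \left(-48786 - 21331\right) \left(81 - -1518\right) = - 70117 \left(81 + 1518\right) = \left(-70117\right) 1599 = -112117083$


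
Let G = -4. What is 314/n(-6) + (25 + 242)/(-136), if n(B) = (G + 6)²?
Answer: 10409/136 ≈ 76.537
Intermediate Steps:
n(B) = 4 (n(B) = (-4 + 6)² = 2² = 4)
314/n(-6) + (25 + 242)/(-136) = 314/4 + (25 + 242)/(-136) = 314*(¼) + 267*(-1/136) = 157/2 - 267/136 = 10409/136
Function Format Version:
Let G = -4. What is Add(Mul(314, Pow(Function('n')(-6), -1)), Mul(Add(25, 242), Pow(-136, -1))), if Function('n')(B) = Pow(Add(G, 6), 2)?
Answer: Rational(10409, 136) ≈ 76.537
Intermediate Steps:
Function('n')(B) = 4 (Function('n')(B) = Pow(Add(-4, 6), 2) = Pow(2, 2) = 4)
Add(Mul(314, Pow(Function('n')(-6), -1)), Mul(Add(25, 242), Pow(-136, -1))) = Add(Mul(314, Pow(4, -1)), Mul(Add(25, 242), Pow(-136, -1))) = Add(Mul(314, Rational(1, 4)), Mul(267, Rational(-1, 136))) = Add(Rational(157, 2), Rational(-267, 136)) = Rational(10409, 136)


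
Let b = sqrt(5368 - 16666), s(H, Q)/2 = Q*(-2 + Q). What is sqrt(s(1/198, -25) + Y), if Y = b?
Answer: sqrt(1350 + I*sqrt(11298)) ≈ 36.771 + 1.4453*I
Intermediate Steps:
s(H, Q) = 2*Q*(-2 + Q) (s(H, Q) = 2*(Q*(-2 + Q)) = 2*Q*(-2 + Q))
b = I*sqrt(11298) (b = sqrt(-11298) = I*sqrt(11298) ≈ 106.29*I)
Y = I*sqrt(11298) ≈ 106.29*I
sqrt(s(1/198, -25) + Y) = sqrt(2*(-25)*(-2 - 25) + I*sqrt(11298)) = sqrt(2*(-25)*(-27) + I*sqrt(11298)) = sqrt(1350 + I*sqrt(11298))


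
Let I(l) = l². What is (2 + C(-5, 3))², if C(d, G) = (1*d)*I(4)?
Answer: 6084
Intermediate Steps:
C(d, G) = 16*d (C(d, G) = (1*d)*4² = d*16 = 16*d)
(2 + C(-5, 3))² = (2 + 16*(-5))² = (2 - 80)² = (-78)² = 6084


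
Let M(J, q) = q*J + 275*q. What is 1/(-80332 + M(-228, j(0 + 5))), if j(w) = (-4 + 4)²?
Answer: -1/80332 ≈ -1.2448e-5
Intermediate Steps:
j(w) = 0 (j(w) = 0² = 0)
M(J, q) = 275*q + J*q (M(J, q) = J*q + 275*q = 275*q + J*q)
1/(-80332 + M(-228, j(0 + 5))) = 1/(-80332 + 0*(275 - 228)) = 1/(-80332 + 0*47) = 1/(-80332 + 0) = 1/(-80332) = -1/80332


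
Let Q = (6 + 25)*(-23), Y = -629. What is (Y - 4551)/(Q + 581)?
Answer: 1295/33 ≈ 39.242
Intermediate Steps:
Q = -713 (Q = 31*(-23) = -713)
(Y - 4551)/(Q + 581) = (-629 - 4551)/(-713 + 581) = -5180/(-132) = -5180*(-1/132) = 1295/33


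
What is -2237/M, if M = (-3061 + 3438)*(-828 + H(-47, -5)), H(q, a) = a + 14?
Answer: 2237/308763 ≈ 0.0072450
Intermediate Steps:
H(q, a) = 14 + a
M = -308763 (M = (-3061 + 3438)*(-828 + (14 - 5)) = 377*(-828 + 9) = 377*(-819) = -308763)
-2237/M = -2237/(-308763) = -2237*(-1/308763) = 2237/308763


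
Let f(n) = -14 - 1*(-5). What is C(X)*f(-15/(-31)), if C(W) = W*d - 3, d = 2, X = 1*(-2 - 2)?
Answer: 99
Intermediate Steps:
X = -4 (X = 1*(-4) = -4)
f(n) = -9 (f(n) = -14 + 5 = -9)
C(W) = -3 + 2*W (C(W) = W*2 - 3 = 2*W - 3 = -3 + 2*W)
C(X)*f(-15/(-31)) = (-3 + 2*(-4))*(-9) = (-3 - 8)*(-9) = -11*(-9) = 99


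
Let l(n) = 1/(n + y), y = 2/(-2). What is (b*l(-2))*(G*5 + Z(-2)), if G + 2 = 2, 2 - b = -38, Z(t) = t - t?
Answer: 0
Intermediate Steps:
Z(t) = 0
b = 40 (b = 2 - 1*(-38) = 2 + 38 = 40)
G = 0 (G = -2 + 2 = 0)
y = -1 (y = 2*(-1/2) = -1)
l(n) = 1/(-1 + n) (l(n) = 1/(n - 1) = 1/(-1 + n))
(b*l(-2))*(G*5 + Z(-2)) = (40/(-1 - 2))*(0*5 + 0) = (40/(-3))*(0 + 0) = (40*(-1/3))*0 = -40/3*0 = 0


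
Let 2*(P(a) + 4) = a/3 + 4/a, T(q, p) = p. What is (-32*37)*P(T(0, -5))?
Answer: 92944/15 ≈ 6196.3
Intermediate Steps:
P(a) = -4 + 2/a + a/6 (P(a) = -4 + (a/3 + 4/a)/2 = -4 + (4/a + a/3)/2 = -4 + (2/a + a/6) = -4 + 2/a + a/6)
(-32*37)*P(T(0, -5)) = (-32*37)*(-4 + 2/(-5) + (1/6)*(-5)) = -1184*(-4 + 2*(-1/5) - 5/6) = -1184*(-4 - 2/5 - 5/6) = -1184*(-157/30) = 92944/15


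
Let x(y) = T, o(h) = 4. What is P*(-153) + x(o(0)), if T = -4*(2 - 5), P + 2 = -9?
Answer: 1695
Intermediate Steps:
P = -11 (P = -2 - 9 = -11)
T = 12 (T = -4*(-3) = 12)
x(y) = 12
P*(-153) + x(o(0)) = -11*(-153) + 12 = 1683 + 12 = 1695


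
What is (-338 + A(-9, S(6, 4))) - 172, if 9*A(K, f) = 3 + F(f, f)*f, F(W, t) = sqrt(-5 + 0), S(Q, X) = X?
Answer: -1529/3 + 4*I*sqrt(5)/9 ≈ -509.67 + 0.99381*I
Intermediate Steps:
F(W, t) = I*sqrt(5) (F(W, t) = sqrt(-5) = I*sqrt(5))
A(K, f) = 1/3 + I*f*sqrt(5)/9 (A(K, f) = (3 + (I*sqrt(5))*f)/9 = (3 + I*f*sqrt(5))/9 = 1/3 + I*f*sqrt(5)/9)
(-338 + A(-9, S(6, 4))) - 172 = (-338 + (1/3 + (1/9)*I*4*sqrt(5))) - 172 = (-338 + (1/3 + 4*I*sqrt(5)/9)) - 172 = (-1013/3 + 4*I*sqrt(5)/9) - 172 = -1529/3 + 4*I*sqrt(5)/9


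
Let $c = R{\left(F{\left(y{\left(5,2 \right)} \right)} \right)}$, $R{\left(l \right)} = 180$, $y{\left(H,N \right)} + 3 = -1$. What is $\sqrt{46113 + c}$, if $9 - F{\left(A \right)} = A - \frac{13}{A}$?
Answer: $\sqrt{46293} \approx 215.16$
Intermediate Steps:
$y{\left(H,N \right)} = -4$ ($y{\left(H,N \right)} = -3 - 1 = -4$)
$F{\left(A \right)} = 9 - A + \frac{13}{A}$ ($F{\left(A \right)} = 9 - \left(A - \frac{13}{A}\right) = 9 - A + \frac{13}{A}$)
$c = 180$
$\sqrt{46113 + c} = \sqrt{46113 + 180} = \sqrt{46293}$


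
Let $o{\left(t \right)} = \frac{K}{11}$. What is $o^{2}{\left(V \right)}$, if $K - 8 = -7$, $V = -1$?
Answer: $\frac{1}{121} \approx 0.0082645$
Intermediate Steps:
$K = 1$ ($K = 8 - 7 = 1$)
$o{\left(t \right)} = \frac{1}{11}$ ($o{\left(t \right)} = 1 \cdot \frac{1}{11} = \frac{1}{11}$)
$o^{2}{\left(V \right)} = \left(\frac{1}{11}\right)^{2} = \frac{1}{121}$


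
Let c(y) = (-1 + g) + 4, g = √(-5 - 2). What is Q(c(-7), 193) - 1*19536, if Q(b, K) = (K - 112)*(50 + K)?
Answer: 147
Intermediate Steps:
g = I*√7 (g = √(-7) = I*√7 ≈ 2.6458*I)
c(y) = 3 + I*√7 (c(y) = (-1 + I*√7) + 4 = 3 + I*√7)
Q(b, K) = (-112 + K)*(50 + K)
Q(c(-7), 193) - 1*19536 = (-5600 + 193² - 62*193) - 1*19536 = (-5600 + 37249 - 11966) - 19536 = 19683 - 19536 = 147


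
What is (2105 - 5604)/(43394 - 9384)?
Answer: -3499/34010 ≈ -0.10288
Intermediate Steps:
(2105 - 5604)/(43394 - 9384) = -3499/34010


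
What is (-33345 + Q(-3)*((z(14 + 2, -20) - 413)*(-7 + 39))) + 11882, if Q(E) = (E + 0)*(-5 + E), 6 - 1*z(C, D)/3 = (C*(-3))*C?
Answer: 1444649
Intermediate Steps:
z(C, D) = 18 + 9*C² (z(C, D) = 18 - 3*C*(-3)*C = 18 - 3*(-3*C)*C = 18 - (-9)*C² = 18 + 9*C²)
Q(E) = E*(-5 + E)
(-33345 + Q(-3)*((z(14 + 2, -20) - 413)*(-7 + 39))) + 11882 = (-33345 + (-3*(-5 - 3))*(((18 + 9*(14 + 2)²) - 413)*(-7 + 39))) + 11882 = (-33345 + (-3*(-8))*(((18 + 9*16²) - 413)*32)) + 11882 = (-33345 + 24*(((18 + 9*256) - 413)*32)) + 11882 = (-33345 + 24*(((18 + 2304) - 413)*32)) + 11882 = (-33345 + 24*((2322 - 413)*32)) + 11882 = (-33345 + 24*(1909*32)) + 11882 = (-33345 + 24*61088) + 11882 = (-33345 + 1466112) + 11882 = 1432767 + 11882 = 1444649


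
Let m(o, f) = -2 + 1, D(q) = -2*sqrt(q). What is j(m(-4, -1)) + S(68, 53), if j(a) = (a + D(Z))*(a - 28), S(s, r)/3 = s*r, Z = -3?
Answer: 10841 + 58*I*sqrt(3) ≈ 10841.0 + 100.46*I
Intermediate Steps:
S(s, r) = 3*r*s (S(s, r) = 3*(s*r) = 3*(r*s) = 3*r*s)
m(o, f) = -1
j(a) = (-28 + a)*(a - 2*I*sqrt(3)) (j(a) = (a - 2*I*sqrt(3))*(a - 28) = (a - 2*I*sqrt(3))*(-28 + a) = (-28 + a)*(a - 2*I*sqrt(3)))
j(m(-4, -1)) + S(68, 53) = ((-1)**2 - 28*(-1) + 56*I*sqrt(3) - 2*I*(-1)*sqrt(3)) + 3*53*68 = (1 + 28 + 56*I*sqrt(3) + 2*I*sqrt(3)) + 10812 = (29 + 58*I*sqrt(3)) + 10812 = 10841 + 58*I*sqrt(3)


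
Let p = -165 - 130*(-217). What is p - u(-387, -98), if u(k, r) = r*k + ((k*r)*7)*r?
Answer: 26007355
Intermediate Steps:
p = 28045 (p = -165 + 28210 = 28045)
u(k, r) = k*r + 7*k*r² (u(k, r) = k*r + (7*k*r)*r = k*r + 7*k*r²)
p - u(-387, -98) = 28045 - (-387)*(-98)*(1 + 7*(-98)) = 28045 - (-387)*(-98)*(1 - 686) = 28045 - (-387)*(-98)*(-685) = 28045 - 1*(-25979310) = 28045 + 25979310 = 26007355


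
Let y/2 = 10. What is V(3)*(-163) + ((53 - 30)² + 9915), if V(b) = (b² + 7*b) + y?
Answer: 2294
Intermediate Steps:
y = 20 (y = 2*10 = 20)
V(b) = 20 + b² + 7*b (V(b) = (b² + 7*b) + 20 = 20 + b² + 7*b)
V(3)*(-163) + ((53 - 30)² + 9915) = (20 + 3² + 7*3)*(-163) + ((53 - 30)² + 9915) = (20 + 9 + 21)*(-163) + (23² + 9915) = 50*(-163) + (529 + 9915) = -8150 + 10444 = 2294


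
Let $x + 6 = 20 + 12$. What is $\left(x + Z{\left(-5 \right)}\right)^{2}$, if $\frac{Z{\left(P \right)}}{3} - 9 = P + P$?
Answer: $529$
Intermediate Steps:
$Z{\left(P \right)} = 27 + 6 P$ ($Z{\left(P \right)} = 27 + 3 \left(P + P\right) = 27 + 3 \cdot 2 P = 27 + 6 P$)
$x = 26$ ($x = -6 + \left(20 + 12\right) = -6 + 32 = 26$)
$\left(x + Z{\left(-5 \right)}\right)^{2} = \left(26 + \left(27 + 6 \left(-5\right)\right)\right)^{2} = \left(26 + \left(27 - 30\right)\right)^{2} = \left(26 - 3\right)^{2} = 23^{2} = 529$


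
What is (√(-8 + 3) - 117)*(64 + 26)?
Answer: -10530 + 90*I*√5 ≈ -10530.0 + 201.25*I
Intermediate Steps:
(√(-8 + 3) - 117)*(64 + 26) = (√(-5) - 117)*90 = (I*√5 - 117)*90 = (-117 + I*√5)*90 = -10530 + 90*I*√5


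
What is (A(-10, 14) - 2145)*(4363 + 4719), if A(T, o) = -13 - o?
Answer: -19726104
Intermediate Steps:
(A(-10, 14) - 2145)*(4363 + 4719) = ((-13 - 1*14) - 2145)*(4363 + 4719) = ((-13 - 14) - 2145)*9082 = (-27 - 2145)*9082 = -2172*9082 = -19726104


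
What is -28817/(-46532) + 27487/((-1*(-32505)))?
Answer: 2215721669/1512522660 ≈ 1.4649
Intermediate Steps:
-28817/(-46532) + 27487/((-1*(-32505))) = -28817*(-1/46532) + 27487/32505 = 28817/46532 + 27487*(1/32505) = 28817/46532 + 27487/32505 = 2215721669/1512522660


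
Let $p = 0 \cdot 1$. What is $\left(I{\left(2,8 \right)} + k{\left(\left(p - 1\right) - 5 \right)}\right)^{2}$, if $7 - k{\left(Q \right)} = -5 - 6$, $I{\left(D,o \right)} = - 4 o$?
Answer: $196$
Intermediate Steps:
$p = 0$
$k{\left(Q \right)} = 18$ ($k{\left(Q \right)} = 7 - \left(-5 - 6\right) = 7 - -11 = 7 + 11 = 18$)
$\left(I{\left(2,8 \right)} + k{\left(\left(p - 1\right) - 5 \right)}\right)^{2} = \left(\left(-4\right) 8 + 18\right)^{2} = \left(-32 + 18\right)^{2} = \left(-14\right)^{2} = 196$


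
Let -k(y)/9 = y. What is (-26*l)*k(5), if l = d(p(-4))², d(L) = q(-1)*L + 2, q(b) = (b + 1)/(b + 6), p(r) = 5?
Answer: 4680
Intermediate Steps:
q(b) = (1 + b)/(6 + b)
k(y) = -9*y
d(L) = 2 (d(L) = ((1 - 1)/(6 - 1))*L + 2 = (0/5)*L + 2 = ((⅕)*0)*L + 2 = 0*L + 2 = 0 + 2 = 2)
l = 4 (l = 2² = 4)
(-26*l)*k(5) = (-26*4)*(-9*5) = -104*(-45) = 4680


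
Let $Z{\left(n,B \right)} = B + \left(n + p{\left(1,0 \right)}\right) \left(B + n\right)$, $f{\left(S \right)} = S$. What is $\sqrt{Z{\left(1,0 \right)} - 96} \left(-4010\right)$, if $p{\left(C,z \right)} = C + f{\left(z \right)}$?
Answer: $- 4010 i \sqrt{94} \approx - 38878.0 i$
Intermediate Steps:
$p{\left(C,z \right)} = C + z$
$Z{\left(n,B \right)} = B + \left(1 + n\right) \left(B + n\right)$ ($Z{\left(n,B \right)} = B + \left(n + \left(1 + 0\right)\right) \left(B + n\right) = B + \left(n + 1\right) \left(B + n\right) = B + \left(1 + n\right) \left(B + n\right)$)
$\sqrt{Z{\left(1,0 \right)} - 96} \left(-4010\right) = \sqrt{\left(1 + 1^{2} + 2 \cdot 0 + 0 \cdot 1\right) - 96} \left(-4010\right) = \sqrt{\left(1 + 1 + 0 + 0\right) - 96} \left(-4010\right) = \sqrt{2 - 96} \left(-4010\right) = \sqrt{-94} \left(-4010\right) = i \sqrt{94} \left(-4010\right) = - 4010 i \sqrt{94}$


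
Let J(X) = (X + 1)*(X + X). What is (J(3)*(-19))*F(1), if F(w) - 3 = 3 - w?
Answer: -2280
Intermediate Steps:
J(X) = 2*X*(1 + X) (J(X) = (1 + X)*(2*X) = 2*X*(1 + X))
F(w) = 6 - w (F(w) = 3 + (3 - w) = 6 - w)
(J(3)*(-19))*F(1) = ((2*3*(1 + 3))*(-19))*(6 - 1*1) = ((2*3*4)*(-19))*(6 - 1) = (24*(-19))*5 = -456*5 = -2280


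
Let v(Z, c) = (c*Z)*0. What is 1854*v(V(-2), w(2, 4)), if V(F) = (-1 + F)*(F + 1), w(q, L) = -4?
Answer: 0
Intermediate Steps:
V(F) = (1 + F)*(-1 + F) (V(F) = (-1 + F)*(1 + F) = (1 + F)*(-1 + F))
v(Z, c) = 0 (v(Z, c) = (Z*c)*0 = 0)
1854*v(V(-2), w(2, 4)) = 1854*0 = 0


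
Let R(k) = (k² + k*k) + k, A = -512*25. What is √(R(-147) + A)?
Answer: √30271 ≈ 173.99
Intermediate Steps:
A = -12800
R(k) = k + 2*k² (R(k) = (k² + k²) + k = 2*k² + k = k + 2*k²)
√(R(-147) + A) = √(-147*(1 + 2*(-147)) - 12800) = √(-147*(1 - 294) - 12800) = √(-147*(-293) - 12800) = √(43071 - 12800) = √30271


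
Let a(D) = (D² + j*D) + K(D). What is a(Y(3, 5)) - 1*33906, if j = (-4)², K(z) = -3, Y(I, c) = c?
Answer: -33804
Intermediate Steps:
j = 16
a(D) = -3 + D² + 16*D (a(D) = (D² + 16*D) - 3 = -3 + D² + 16*D)
a(Y(3, 5)) - 1*33906 = (-3 + 5² + 16*5) - 1*33906 = (-3 + 25 + 80) - 33906 = 102 - 33906 = -33804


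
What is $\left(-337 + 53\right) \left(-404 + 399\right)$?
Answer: $1420$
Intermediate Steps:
$\left(-337 + 53\right) \left(-404 + 399\right) = \left(-284\right) \left(-5\right) = 1420$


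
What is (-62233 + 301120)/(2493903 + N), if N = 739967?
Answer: 238887/3233870 ≈ 0.073870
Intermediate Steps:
(-62233 + 301120)/(2493903 + N) = (-62233 + 301120)/(2493903 + 739967) = 238887/3233870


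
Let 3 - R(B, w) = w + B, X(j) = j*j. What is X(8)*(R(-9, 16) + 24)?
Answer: 1280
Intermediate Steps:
X(j) = j²
R(B, w) = 3 - B - w (R(B, w) = 3 - (w + B) = 3 - (B + w) = 3 + (-B - w) = 3 - B - w)
X(8)*(R(-9, 16) + 24) = 8²*((3 - 1*(-9) - 1*16) + 24) = 64*((3 + 9 - 16) + 24) = 64*(-4 + 24) = 64*20 = 1280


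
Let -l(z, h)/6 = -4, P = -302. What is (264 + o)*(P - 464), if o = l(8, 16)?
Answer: -220608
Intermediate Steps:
l(z, h) = 24 (l(z, h) = -6*(-4) = 24)
o = 24
(264 + o)*(P - 464) = (264 + 24)*(-302 - 464) = 288*(-766) = -220608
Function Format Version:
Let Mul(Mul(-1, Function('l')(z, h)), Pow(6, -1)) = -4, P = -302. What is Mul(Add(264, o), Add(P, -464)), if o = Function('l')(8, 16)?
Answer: -220608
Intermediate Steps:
Function('l')(z, h) = 24 (Function('l')(z, h) = Mul(-6, -4) = 24)
o = 24
Mul(Add(264, o), Add(P, -464)) = Mul(Add(264, 24), Add(-302, -464)) = Mul(288, -766) = -220608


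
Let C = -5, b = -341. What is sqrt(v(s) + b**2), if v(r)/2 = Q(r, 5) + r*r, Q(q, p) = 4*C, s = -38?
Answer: sqrt(119129) ≈ 345.15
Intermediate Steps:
Q(q, p) = -20 (Q(q, p) = 4*(-5) = -20)
v(r) = -40 + 2*r**2 (v(r) = 2*(-20 + r*r) = 2*(-20 + r**2) = -40 + 2*r**2)
sqrt(v(s) + b**2) = sqrt((-40 + 2*(-38)**2) + (-341)**2) = sqrt((-40 + 2*1444) + 116281) = sqrt((-40 + 2888) + 116281) = sqrt(2848 + 116281) = sqrt(119129)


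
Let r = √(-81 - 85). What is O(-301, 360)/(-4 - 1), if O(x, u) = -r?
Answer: I*√166/5 ≈ 2.5768*I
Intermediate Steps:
r = I*√166 (r = √(-166) = I*√166 ≈ 12.884*I)
O(x, u) = -I*√166
O(-301, 360)/(-4 - 1) = (-I*√166)/(-4 - 1) = -I*√166/(-5) = -I*√166*(-⅕) = I*√166/5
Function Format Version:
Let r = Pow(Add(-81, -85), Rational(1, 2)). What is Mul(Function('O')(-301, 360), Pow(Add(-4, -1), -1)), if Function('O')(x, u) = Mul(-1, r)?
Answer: Mul(Rational(1, 5), I, Pow(166, Rational(1, 2))) ≈ Mul(2.5768, I)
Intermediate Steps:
r = Mul(I, Pow(166, Rational(1, 2))) (r = Pow(-166, Rational(1, 2)) = Mul(I, Pow(166, Rational(1, 2))) ≈ Mul(12.884, I))
Function('O')(x, u) = Mul(-1, I, Pow(166, Rational(1, 2))) (Function('O')(x, u) = Mul(-1, Mul(I, Pow(166, Rational(1, 2)))) = Mul(-1, I, Pow(166, Rational(1, 2))))
Mul(Function('O')(-301, 360), Pow(Add(-4, -1), -1)) = Mul(Mul(-1, I, Pow(166, Rational(1, 2))), Pow(Add(-4, -1), -1)) = Mul(Mul(-1, I, Pow(166, Rational(1, 2))), Pow(-5, -1)) = Mul(Mul(-1, I, Pow(166, Rational(1, 2))), Rational(-1, 5)) = Mul(Rational(1, 5), I, Pow(166, Rational(1, 2)))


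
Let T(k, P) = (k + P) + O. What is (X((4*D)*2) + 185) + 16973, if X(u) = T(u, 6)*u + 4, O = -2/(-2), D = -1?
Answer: 17170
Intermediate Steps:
O = 1 (O = -2*(-1/2) = 1)
T(k, P) = 1 + P + k (T(k, P) = (k + P) + 1 = (P + k) + 1 = 1 + P + k)
X(u) = 4 + u*(7 + u) (X(u) = (1 + 6 + u)*u + 4 = (7 + u)*u + 4 = u*(7 + u) + 4 = 4 + u*(7 + u))
(X((4*D)*2) + 185) + 16973 = ((4 + ((4*(-1))*2)*(7 + (4*(-1))*2)) + 185) + 16973 = ((4 + (-4*2)*(7 - 4*2)) + 185) + 16973 = ((4 - 8*(7 - 8)) + 185) + 16973 = ((4 - 8*(-1)) + 185) + 16973 = ((4 + 8) + 185) + 16973 = (12 + 185) + 16973 = 197 + 16973 = 17170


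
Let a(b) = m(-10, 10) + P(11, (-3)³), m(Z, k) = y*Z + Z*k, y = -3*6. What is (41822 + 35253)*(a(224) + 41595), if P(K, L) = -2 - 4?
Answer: 3211638175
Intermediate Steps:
y = -18
m(Z, k) = -18*Z + Z*k
P(K, L) = -6
a(b) = 74 (a(b) = -10*(-18 + 10) - 6 = -10*(-8) - 6 = 80 - 6 = 74)
(41822 + 35253)*(a(224) + 41595) = (41822 + 35253)*(74 + 41595) = 77075*41669 = 3211638175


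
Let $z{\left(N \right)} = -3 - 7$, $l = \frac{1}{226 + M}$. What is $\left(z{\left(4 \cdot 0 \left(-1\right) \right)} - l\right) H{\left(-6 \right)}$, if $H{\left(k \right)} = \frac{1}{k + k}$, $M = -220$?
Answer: $\frac{61}{72} \approx 0.84722$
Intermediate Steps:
$l = \frac{1}{6}$ ($l = \frac{1}{226 - 220} = \frac{1}{6} \approx 0.16667$)
$z{\left(N \right)} = -10$
$H{\left(k \right)} = \frac{1}{2 k}$
$\left(z{\left(4 \cdot 0 \left(-1\right) \right)} - l\right) H{\left(-6 \right)} = \left(-10 - \frac{1}{6}\right) \frac{1}{2 \left(-6\right)} = \left(-10 - \frac{1}{6}\right) \frac{1}{2} \left(- \frac{1}{6}\right) = \left(- \frac{61}{6}\right) \left(- \frac{1}{12}\right) = \frac{61}{72}$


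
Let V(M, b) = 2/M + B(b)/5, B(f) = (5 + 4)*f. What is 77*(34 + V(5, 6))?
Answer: 17402/5 ≈ 3480.4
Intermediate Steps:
B(f) = 9*f
V(M, b) = 2/M + 9*b/5 (V(M, b) = 2/M + (9*b)/5 = 2/M + (9*b)*(⅕) = 2/M + 9*b/5)
77*(34 + V(5, 6)) = 77*(34 + (2/5 + (9/5)*6)) = 77*(34 + (2*(⅕) + 54/5)) = 77*(34 + (⅖ + 54/5)) = 77*(34 + 56/5) = 77*(226/5) = 17402/5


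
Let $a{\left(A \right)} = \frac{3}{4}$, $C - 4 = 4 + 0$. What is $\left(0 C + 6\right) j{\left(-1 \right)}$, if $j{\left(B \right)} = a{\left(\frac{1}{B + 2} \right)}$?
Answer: $\frac{9}{2} \approx 4.5$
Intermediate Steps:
$C = 8$ ($C = 4 + \left(4 + 0\right) = 4 + 4 = 8$)
$a{\left(A \right)} = \frac{3}{4}$ ($a{\left(A \right)} = 3 \cdot \frac{1}{4} = \frac{3}{4}$)
$j{\left(B \right)} = \frac{3}{4}$
$\left(0 C + 6\right) j{\left(-1 \right)} = \left(0 \cdot 8 + 6\right) \frac{3}{4} = \left(0 + 6\right) \frac{3}{4} = 6 \cdot \frac{3}{4} = \frac{9}{2}$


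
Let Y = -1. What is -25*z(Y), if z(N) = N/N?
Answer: -25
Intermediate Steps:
z(N) = 1
-25*z(Y) = -25*1 = -25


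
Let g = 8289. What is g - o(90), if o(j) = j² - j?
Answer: 279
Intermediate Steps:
g - o(90) = 8289 - 90*(-1 + 90) = 8289 - 90*89 = 8289 - 1*8010 = 8289 - 8010 = 279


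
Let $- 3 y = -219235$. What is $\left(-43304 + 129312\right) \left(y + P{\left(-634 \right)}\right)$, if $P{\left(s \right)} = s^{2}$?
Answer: $\frac{122570258824}{3} \approx 4.0857 \cdot 10^{10}$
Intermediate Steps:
$y = \frac{219235}{3}$ ($y = \left(- \frac{1}{3}\right) \left(-219235\right) = \frac{219235}{3} \approx 73078.0$)
$\left(-43304 + 129312\right) \left(y + P{\left(-634 \right)}\right) = \left(-43304 + 129312\right) \left(\frac{219235}{3} + \left(-634\right)^{2}\right) = 86008 \left(\frac{219235}{3} + 401956\right) = 86008 \cdot \frac{1425103}{3} = \frac{122570258824}{3}$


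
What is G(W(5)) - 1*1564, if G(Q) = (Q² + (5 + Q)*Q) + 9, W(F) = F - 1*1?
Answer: -1503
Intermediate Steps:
W(F) = -1 + F (W(F) = F - 1 = -1 + F)
G(Q) = 9 + Q² + Q*(5 + Q) (G(Q) = (Q² + Q*(5 + Q)) + 9 = 9 + Q² + Q*(5 + Q))
G(W(5)) - 1*1564 = (9 + 2*(-1 + 5)² + 5*(-1 + 5)) - 1*1564 = (9 + 2*4² + 5*4) - 1564 = (9 + 2*16 + 20) - 1564 = (9 + 32 + 20) - 1564 = 61 - 1564 = -1503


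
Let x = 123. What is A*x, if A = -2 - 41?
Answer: -5289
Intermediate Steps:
A = -43
A*x = -43*123 = -5289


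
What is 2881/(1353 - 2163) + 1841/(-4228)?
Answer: -976577/244620 ≈ -3.9922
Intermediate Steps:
2881/(1353 - 2163) + 1841/(-4228) = 2881/(-810) + 1841*(-1/4228) = 2881*(-1/810) - 263/604 = -2881/810 - 263/604 = -976577/244620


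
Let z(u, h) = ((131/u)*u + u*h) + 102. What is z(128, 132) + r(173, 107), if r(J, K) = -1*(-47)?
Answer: 17176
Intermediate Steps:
r(J, K) = 47
z(u, h) = 233 + h*u (z(u, h) = (131 + h*u) + 102 = 233 + h*u)
z(128, 132) + r(173, 107) = (233 + 132*128) + 47 = (233 + 16896) + 47 = 17129 + 47 = 17176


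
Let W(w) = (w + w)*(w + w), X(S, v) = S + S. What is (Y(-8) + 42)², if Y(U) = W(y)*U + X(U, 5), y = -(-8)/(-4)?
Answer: 10404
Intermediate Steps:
X(S, v) = 2*S
y = -2 (y = -(-8)*(-1)/4 = -2*1 = -2)
W(w) = 4*w² (W(w) = (2*w)*(2*w) = 4*w²)
Y(U) = 18*U (Y(U) = (4*(-2)²)*U + 2*U = (4*4)*U + 2*U = 16*U + 2*U = 18*U)
(Y(-8) + 42)² = (18*(-8) + 42)² = (-144 + 42)² = (-102)² = 10404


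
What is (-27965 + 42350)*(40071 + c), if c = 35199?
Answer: 1082758950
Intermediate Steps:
(-27965 + 42350)*(40071 + c) = (-27965 + 42350)*(40071 + 35199) = 14385*75270 = 1082758950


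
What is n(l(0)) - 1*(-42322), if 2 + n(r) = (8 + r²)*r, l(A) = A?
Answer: 42320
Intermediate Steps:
n(r) = -2 + r*(8 + r²) (n(r) = -2 + (8 + r²)*r = -2 + r*(8 + r²))
n(l(0)) - 1*(-42322) = (-2 + 0³ + 8*0) - 1*(-42322) = (-2 + 0 + 0) + 42322 = -2 + 42322 = 42320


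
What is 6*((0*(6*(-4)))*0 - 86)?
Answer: -516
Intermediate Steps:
6*((0*(6*(-4)))*0 - 86) = 6*((0*(-24))*0 - 86) = 6*(0*0 - 86) = 6*(0 - 86) = 6*(-86) = -516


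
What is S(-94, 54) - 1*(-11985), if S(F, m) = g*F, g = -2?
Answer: 12173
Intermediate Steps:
S(F, m) = -2*F
S(-94, 54) - 1*(-11985) = -2*(-94) - 1*(-11985) = 188 + 11985 = 12173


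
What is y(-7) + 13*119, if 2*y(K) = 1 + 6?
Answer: 3101/2 ≈ 1550.5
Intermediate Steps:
y(K) = 7/2 (y(K) = (1 + 6)/2 = (½)*7 = 7/2)
y(-7) + 13*119 = 7/2 + 13*119 = 7/2 + 1547 = 3101/2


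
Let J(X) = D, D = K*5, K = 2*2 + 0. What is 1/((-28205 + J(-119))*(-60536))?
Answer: 1/1706207160 ≈ 5.8610e-10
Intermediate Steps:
K = 4 (K = 4 + 0 = 4)
D = 20 (D = 4*5 = 20)
J(X) = 20
1/((-28205 + J(-119))*(-60536)) = 1/((-28205 + 20)*(-60536)) = -1/60536/(-28185) = -1/28185*(-1/60536) = 1/1706207160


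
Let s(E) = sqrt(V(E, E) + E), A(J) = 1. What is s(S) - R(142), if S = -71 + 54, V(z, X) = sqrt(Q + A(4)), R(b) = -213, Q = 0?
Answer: 213 + 4*I ≈ 213.0 + 4.0*I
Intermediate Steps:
V(z, X) = 1 (V(z, X) = sqrt(0 + 1) = sqrt(1) = 1)
S = -17
s(E) = sqrt(1 + E)
s(S) - R(142) = sqrt(1 - 17) - 1*(-213) = sqrt(-16) + 213 = 4*I + 213 = 213 + 4*I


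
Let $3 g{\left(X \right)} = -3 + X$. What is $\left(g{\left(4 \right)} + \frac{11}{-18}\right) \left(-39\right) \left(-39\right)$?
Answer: $- \frac{845}{2} \approx -422.5$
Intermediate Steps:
$g{\left(X \right)} = -1 + \frac{X}{3}$ ($g{\left(X \right)} = \frac{-3 + X}{3} = -1 + \frac{X}{3}$)
$\left(g{\left(4 \right)} + \frac{11}{-18}\right) \left(-39\right) \left(-39\right) = \left(\left(-1 + \frac{1}{3} \cdot 4\right) + \frac{11}{-18}\right) \left(-39\right) \left(-39\right) = \left(\left(-1 + \frac{4}{3}\right) + 11 \left(- \frac{1}{18}\right)\right) \left(-39\right) \left(-39\right) = \left(\frac{1}{3} - \frac{11}{18}\right) \left(-39\right) \left(-39\right) = \left(- \frac{5}{18}\right) \left(-39\right) \left(-39\right) = \frac{65}{6} \left(-39\right) = - \frac{845}{2}$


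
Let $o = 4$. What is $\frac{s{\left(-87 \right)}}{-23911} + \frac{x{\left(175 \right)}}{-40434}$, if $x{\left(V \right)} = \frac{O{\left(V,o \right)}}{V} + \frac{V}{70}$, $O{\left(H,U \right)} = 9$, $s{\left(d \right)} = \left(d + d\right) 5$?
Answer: $\frac{12290800477}{338386080900} \approx 0.036322$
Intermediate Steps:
$s{\left(d \right)} = 10 d$ ($s{\left(d \right)} = 2 d 5 = 10 d$)
$x{\left(V \right)} = \frac{9}{V} + \frac{V}{70}$
$\frac{s{\left(-87 \right)}}{-23911} + \frac{x{\left(175 \right)}}{-40434} = \frac{10 \left(-87\right)}{-23911} + \frac{\frac{9}{175} + \frac{1}{70} \cdot 175}{-40434} = \left(-870\right) \left(- \frac{1}{23911}\right) + \left(9 \cdot \frac{1}{175} + \frac{5}{2}\right) \left(- \frac{1}{40434}\right) = \frac{870}{23911} + \left(\frac{9}{175} + \frac{5}{2}\right) \left(- \frac{1}{40434}\right) = \frac{870}{23911} + \frac{893}{350} \left(- \frac{1}{40434}\right) = \frac{870}{23911} - \frac{893}{14151900} = \frac{12290800477}{338386080900}$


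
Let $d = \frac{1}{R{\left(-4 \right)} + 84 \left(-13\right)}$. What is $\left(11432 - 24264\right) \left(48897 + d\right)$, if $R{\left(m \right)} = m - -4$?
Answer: $- \frac{171292837784}{273} \approx -6.2745 \cdot 10^{8}$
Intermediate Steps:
$R{\left(m \right)} = 4 + m$ ($R{\left(m \right)} = m + 4 = 4 + m$)
$d = - \frac{1}{1092}$ ($d = \frac{1}{\left(4 - 4\right) + 84 \left(-13\right)} = \frac{1}{0 - 1092} = \frac{1}{-1092} = - \frac{1}{1092} \approx -0.00091575$)
$\left(11432 - 24264\right) \left(48897 + d\right) = \left(11432 - 24264\right) \left(48897 - \frac{1}{1092}\right) = \left(-12832\right) \frac{53395523}{1092} = - \frac{171292837784}{273}$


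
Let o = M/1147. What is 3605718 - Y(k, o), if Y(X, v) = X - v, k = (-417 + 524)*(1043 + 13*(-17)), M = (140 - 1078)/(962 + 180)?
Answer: 2303913800399/654937 ≈ 3.5178e+6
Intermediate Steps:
M = -469/571 (M = -938/1142 = -938*1/1142 = -469/571 ≈ -0.82137)
o = -469/654937 (o = -469/571/1147 = -469/571*1/1147 = -469/654937 ≈ -0.00071610)
k = 87954 (k = 107*(1043 - 221) = 107*822 = 87954)
3605718 - Y(k, o) = 3605718 - (87954 - 1*(-469/654937)) = 3605718 - (87954 + 469/654937) = 3605718 - 1*57604329367/654937 = 3605718 - 57604329367/654937 = 2303913800399/654937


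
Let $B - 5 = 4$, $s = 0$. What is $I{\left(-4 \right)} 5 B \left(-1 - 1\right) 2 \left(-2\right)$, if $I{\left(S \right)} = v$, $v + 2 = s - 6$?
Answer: $-2880$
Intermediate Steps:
$B = 9$ ($B = 5 + 4 = 9$)
$v = -8$ ($v = -2 + \left(0 - 6\right) = -2 - 6 = -8$)
$I{\left(S \right)} = -8$
$I{\left(-4 \right)} 5 B \left(-1 - 1\right) 2 \left(-2\right) = \left(-8\right) 5 \cdot 9 \left(-1 - 1\right) 2 \left(-2\right) = \left(-40\right) 9 \left(-2\right) \left(-4\right) = \left(-360\right) \left(-2\right) \left(-4\right) = 720 \left(-4\right) = -2880$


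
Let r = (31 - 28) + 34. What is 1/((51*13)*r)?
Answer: 1/24531 ≈ 4.0765e-5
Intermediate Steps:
r = 37 (r = 3 + 34 = 37)
1/((51*13)*r) = 1/((51*13)*37) = 1/(663*37) = 1/24531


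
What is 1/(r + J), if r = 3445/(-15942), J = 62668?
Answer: 15942/999049811 ≈ 1.5957e-5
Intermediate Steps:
r = -3445/15942 (r = 3445*(-1/15942) = -3445/15942 ≈ -0.21610)
1/(r + J) = 1/(-3445/15942 + 62668) = 1/(999049811/15942) = 15942/999049811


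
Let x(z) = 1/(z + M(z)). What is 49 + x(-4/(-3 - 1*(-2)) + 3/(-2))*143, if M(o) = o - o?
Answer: 531/5 ≈ 106.20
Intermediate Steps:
M(o) = 0
x(z) = 1/z (x(z) = 1/(z + 0) = 1/z)
49 + x(-4/(-3 - 1*(-2)) + 3/(-2))*143 = 49 + 143/(-4/(-3 - 1*(-2)) + 3/(-2)) = 49 + 143/(-4/(-3 + 2) + 3*(-½)) = 49 + 143/(-4/(-1) - 3/2) = 49 + 143/(-4*(-1) - 3/2) = 49 + 143/(4 - 3/2) = 49 + 143/(5/2) = 49 + (⅖)*143 = 49 + 286/5 = 531/5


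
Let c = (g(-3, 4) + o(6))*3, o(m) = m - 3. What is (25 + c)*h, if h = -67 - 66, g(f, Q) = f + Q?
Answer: -4921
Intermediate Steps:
o(m) = -3 + m
g(f, Q) = Q + f
h = -133
c = 12 (c = ((4 - 3) + (-3 + 6))*3 = (1 + 3)*3 = 4*3 = 12)
(25 + c)*h = (25 + 12)*(-133) = 37*(-133) = -4921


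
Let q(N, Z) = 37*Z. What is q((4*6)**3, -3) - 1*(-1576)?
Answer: 1465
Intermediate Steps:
q((4*6)**3, -3) - 1*(-1576) = 37*(-3) - 1*(-1576) = -111 + 1576 = 1465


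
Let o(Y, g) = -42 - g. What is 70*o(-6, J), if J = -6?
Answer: -2520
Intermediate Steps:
70*o(-6, J) = 70*(-42 - 1*(-6)) = 70*(-42 + 6) = 70*(-36) = -2520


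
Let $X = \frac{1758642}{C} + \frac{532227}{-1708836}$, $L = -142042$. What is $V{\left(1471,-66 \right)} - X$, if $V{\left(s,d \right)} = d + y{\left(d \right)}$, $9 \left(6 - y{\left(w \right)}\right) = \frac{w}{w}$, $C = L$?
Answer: $- \frac{17264593871563}{364089724668} \approx -47.419$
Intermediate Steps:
$C = -142042$
$y{\left(w \right)} = \frac{53}{9}$ ($y{\left(w \right)} = 6 - \frac{w \frac{1}{w}}{9} = 6 - \frac{1}{9} = \frac{53}{9}$)
$V{\left(s,d \right)} = \frac{53}{9} + d$ ($V{\left(s,d \right)} = d + \frac{53}{9} = \frac{53}{9} + d$)
$X = - \frac{513471558041}{40454413852}$ ($X = \frac{1758642}{-142042} + \frac{532227}{-1708836} = 1758642 \left(- \frac{1}{142042}\right) + 532227 \left(- \frac{1}{1708836}\right) = - \frac{879321}{71021} - \frac{177409}{569612} = - \frac{513471558041}{40454413852} \approx -12.693$)
$V{\left(1471,-66 \right)} - X = \left(\frac{53}{9} - 66\right) - - \frac{513471558041}{40454413852} = - \frac{541}{9} + \frac{513471558041}{40454413852} = - \frac{17264593871563}{364089724668}$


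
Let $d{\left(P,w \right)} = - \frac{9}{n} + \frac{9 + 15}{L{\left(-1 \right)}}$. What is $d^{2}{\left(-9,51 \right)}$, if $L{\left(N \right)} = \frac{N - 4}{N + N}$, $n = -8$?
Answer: $\frac{184041}{1600} \approx 115.03$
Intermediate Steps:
$L{\left(N \right)} = \frac{-4 + N}{2 N}$
$d{\left(P,w \right)} = \frac{429}{40}$ ($d{\left(P,w \right)} = - \frac{9}{-8} + \frac{9 + 15}{\frac{1}{2} \frac{1}{-1} \left(-4 - 1\right)} = \left(-9\right) \left(- \frac{1}{8}\right) + \frac{24}{\frac{1}{2} \left(-1\right) \left(-5\right)} = \frac{9}{8} + \frac{24}{\frac{5}{2}} = \frac{9}{8} + 24 \cdot \frac{2}{5} = \frac{9}{8} + \frac{48}{5} = \frac{429}{40}$)
$d^{2}{\left(-9,51 \right)} = \left(\frac{429}{40}\right)^{2} = \frac{184041}{1600}$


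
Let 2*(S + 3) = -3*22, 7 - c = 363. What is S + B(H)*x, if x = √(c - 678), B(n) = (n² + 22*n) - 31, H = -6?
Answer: -36 - 127*I*√1034 ≈ -36.0 - 4083.8*I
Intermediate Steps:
c = -356 (c = 7 - 1*363 = 7 - 363 = -356)
B(n) = -31 + n² + 22*n
x = I*√1034 (x = √(-356 - 678) = √(-1034) = I*√1034 ≈ 32.156*I)
S = -36 (S = -3 + (-3*22)/2 = -3 + (½)*(-66) = -3 - 33 = -36)
S + B(H)*x = -36 + (-31 + (-6)² + 22*(-6))*(I*√1034) = -36 + (-31 + 36 - 132)*(I*√1034) = -36 - 127*I*√1034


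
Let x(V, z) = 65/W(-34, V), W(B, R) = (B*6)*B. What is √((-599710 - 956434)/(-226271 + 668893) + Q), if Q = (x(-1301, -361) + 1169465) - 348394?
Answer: 13*√9902810989283821446/45147444 ≈ 906.13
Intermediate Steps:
W(B, R) = 6*B² (W(B, R) = (6*B)*B = 6*B²)
x(V, z) = 65/6936 (x(V, z) = 65/((6*(-34)²)) = 65/((6*1156)) = 65/6936)
Q = 5694948521/6936 (Q = (65/6936 + 1169465) - 348394 = 8111409305/6936 - 348394 = 5694948521/6936 ≈ 8.2107e+5)
√((-599710 - 956434)/(-226271 + 668893) + Q) = √((-599710 - 956434)/(-226271 + 668893) + 5694948521/6936) = √(-1556144/442622 + 5694948521/6936) = √(-1556144*1/442622 + 5694948521/6936) = √(-778072/221311 + 5694948521/6936) = √(1260349355423639/1535013096) = 13*√9902810989283821446/45147444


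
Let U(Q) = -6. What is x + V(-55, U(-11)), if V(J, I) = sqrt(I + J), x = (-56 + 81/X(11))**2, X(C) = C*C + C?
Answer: 5938969/1936 + I*sqrt(61) ≈ 3067.6 + 7.8102*I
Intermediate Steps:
X(C) = C + C**2 (X(C) = C**2 + C = C + C**2)
x = 5938969/1936 (x = (-56 + 81/((11*(1 + 11))))**2 = (-56 + 81/((11*12)))**2 = (-56 + 81/132)**2 = (-56 + 81*(1/132))**2 = (-56 + 27/44)**2 = (-2437/44)**2 = 5938969/1936 ≈ 3067.6)
x + V(-55, U(-11)) = 5938969/1936 + sqrt(-6 - 55) = 5938969/1936 + sqrt(-61) = 5938969/1936 + I*sqrt(61)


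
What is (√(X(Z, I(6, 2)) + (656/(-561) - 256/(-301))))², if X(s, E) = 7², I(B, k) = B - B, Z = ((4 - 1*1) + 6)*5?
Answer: 8220349/168861 ≈ 48.681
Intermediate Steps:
Z = 45 (Z = ((4 - 1) + 6)*5 = (3 + 6)*5 = 9*5 = 45)
I(B, k) = 0
X(s, E) = 49
(√(X(Z, I(6, 2)) + (656/(-561) - 256/(-301))))² = (√(49 + (656/(-561) - 256/(-301))))² = (√(49 + (656*(-1/561) - 256*(-1/301))))² = (√(49 + (-656/561 + 256/301)))² = (√(49 - 53840/168861))² = (√(8220349/168861))² = (√1388096352489/168861)² = 8220349/168861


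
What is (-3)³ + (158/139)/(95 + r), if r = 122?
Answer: -814243/30163 ≈ -26.995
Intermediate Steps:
(-3)³ + (158/139)/(95 + r) = (-3)³ + (158/139)/(95 + 122) = -27 + (158*(1/139))/217 = -27 + (1/217)*(158/139) = -27 + 158/30163 = -814243/30163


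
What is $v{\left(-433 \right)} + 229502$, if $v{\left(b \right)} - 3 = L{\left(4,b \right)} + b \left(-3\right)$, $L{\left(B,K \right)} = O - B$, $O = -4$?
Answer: $230796$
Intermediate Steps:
$L{\left(B,K \right)} = -4 - B$
$v{\left(b \right)} = -5 - 3 b$ ($v{\left(b \right)} = 3 + \left(\left(-4 - 4\right) + b \left(-3\right)\right) = 3 - \left(8 + 3 b\right) = -5 - 3 b$)
$v{\left(-433 \right)} + 229502 = \left(-5 - -1299\right) + 229502 = \left(-5 + 1299\right) + 229502 = 1294 + 229502 = 230796$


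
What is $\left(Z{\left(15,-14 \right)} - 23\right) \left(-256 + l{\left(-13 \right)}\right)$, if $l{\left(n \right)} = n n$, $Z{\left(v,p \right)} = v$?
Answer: $696$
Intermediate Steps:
$l{\left(n \right)} = n^{2}$
$\left(Z{\left(15,-14 \right)} - 23\right) \left(-256 + l{\left(-13 \right)}\right) = \left(15 - 23\right) \left(-256 + \left(-13\right)^{2}\right) = - 8 \left(-256 + 169\right) = \left(-8\right) \left(-87\right) = 696$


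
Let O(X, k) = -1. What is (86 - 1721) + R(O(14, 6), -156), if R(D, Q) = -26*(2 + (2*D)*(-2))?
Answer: -1791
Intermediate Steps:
R(D, Q) = -52 + 104*D (R(D, Q) = -26*(2 - 4*D) = -52 + 104*D)
(86 - 1721) + R(O(14, 6), -156) = (86 - 1721) + (-52 + 104*(-1)) = -1635 + (-52 - 104) = -1635 - 156 = -1791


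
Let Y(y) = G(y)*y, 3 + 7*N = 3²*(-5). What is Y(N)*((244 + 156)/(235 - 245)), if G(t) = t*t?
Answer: 4423680/343 ≈ 12897.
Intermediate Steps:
G(t) = t²
N = -48/7 (N = -3/7 + (3²*(-5))/7 = -3/7 + (9*(-5))/7 = -3/7 + (⅐)*(-45) = -3/7 - 45/7 = -48/7 ≈ -6.8571)
Y(y) = y³ (Y(y) = y²*y = y³)
Y(N)*((244 + 156)/(235 - 245)) = (-48/7)³*((244 + 156)/(235 - 245)) = -44236800/(343*(-10)) = -44236800*(-1)/(343*10) = -110592/343*(-40) = 4423680/343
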